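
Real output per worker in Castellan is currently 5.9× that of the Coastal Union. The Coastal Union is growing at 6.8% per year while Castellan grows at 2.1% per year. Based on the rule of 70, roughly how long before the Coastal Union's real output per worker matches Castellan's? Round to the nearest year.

roughly 38 years

The growth-rate gap is 6.8% − 2.1% = 4.7 percentage points.
So the ratio between them halves every 70/4.7 ≈ 14.89 years.
A 5.9× gap takes log₂(5.9) ≈ 2.56 halvings to close: 2.56 × 14.89 ≈ 38 years.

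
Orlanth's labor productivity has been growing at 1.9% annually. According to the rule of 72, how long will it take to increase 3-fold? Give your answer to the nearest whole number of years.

One doubling takes 72/1.9 = 37.89 years.
3× is log₂ 3 ≈ 1.58 doublings, so ≈ 1.58 × 37.89 = 60 years.

around 60 years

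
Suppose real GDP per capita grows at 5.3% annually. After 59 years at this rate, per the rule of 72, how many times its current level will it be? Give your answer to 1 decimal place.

20.3 times

Doubling time ≈ 72/5.3 = 13.58 years.
59 years / 13.58 ≈ 4.34 doublings → factor 2^4.34 ≈ 20.3.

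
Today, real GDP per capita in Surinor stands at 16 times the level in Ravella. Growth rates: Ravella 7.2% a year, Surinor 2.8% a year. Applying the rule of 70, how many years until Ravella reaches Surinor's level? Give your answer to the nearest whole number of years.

Ravella gains on Surinor at 7.2% − 2.8% = 4.4 points a year.
At that relative rate the gap halves every 70/4.4 ≈ 15.91 years.
A 16 times gap closes after 4 halvings: 4 × 15.91 ≈ 64 years.

around 64 years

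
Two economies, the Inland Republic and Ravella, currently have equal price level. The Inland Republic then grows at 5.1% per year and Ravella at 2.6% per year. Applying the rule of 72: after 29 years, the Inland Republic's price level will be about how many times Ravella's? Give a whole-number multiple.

2 times

Only the 2.5-point difference matters.
72/2.5 ≈ 28.80 years per doubling of the ratio; 29 years gives 1.01 doublings, so ≈ 2×.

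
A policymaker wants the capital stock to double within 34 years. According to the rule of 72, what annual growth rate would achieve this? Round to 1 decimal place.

approximately 2.1%

72 / 34 ≈ 2.12, so about 2.1% annually.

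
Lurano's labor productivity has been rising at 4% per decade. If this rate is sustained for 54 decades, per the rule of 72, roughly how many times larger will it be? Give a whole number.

Doubling time ≈ 72/4 = 18.00 decades.
54/18.00 ≈ 3 doublings, so about 2^3 = 8×.

8 times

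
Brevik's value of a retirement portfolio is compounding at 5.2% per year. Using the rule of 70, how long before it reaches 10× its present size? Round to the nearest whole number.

approximately 45 years

At 5.2% it doubles every 70/5.2 ≈ 13.46 years.
Reaching 10× takes log₂(10) ≈ 3.32 doublings.
3.32 × 13.46 ≈ 45 years.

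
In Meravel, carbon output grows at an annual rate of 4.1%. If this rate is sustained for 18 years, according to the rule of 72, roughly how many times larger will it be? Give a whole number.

72/4.1 ≈ 17.56 years per doubling.
18 years fits 1 doubling: 2^1 = 2.

roughly 2 times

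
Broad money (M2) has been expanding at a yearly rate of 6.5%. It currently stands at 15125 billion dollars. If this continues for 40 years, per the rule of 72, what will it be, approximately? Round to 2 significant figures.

Doubling time ≈ 72/6.5 = 11.08 years.
40 years is 40/11.08 ≈ 3.61 doublings, a factor of 2^3.61 ≈ 12.21.
15125 × 12.21 ≈ 180000 billion dollars.

about 180000 billion dollars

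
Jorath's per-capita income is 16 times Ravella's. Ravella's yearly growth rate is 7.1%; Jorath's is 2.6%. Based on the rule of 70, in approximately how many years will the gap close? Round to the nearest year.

The growth-rate gap is 7.1% − 2.6% = 4.5 percentage points.
So the ratio between them halves every 70/4.5 ≈ 15.56 years.
A 16 times gap closes after 4 halvings: 4 × 15.56 ≈ 62 years.

approximately 62 years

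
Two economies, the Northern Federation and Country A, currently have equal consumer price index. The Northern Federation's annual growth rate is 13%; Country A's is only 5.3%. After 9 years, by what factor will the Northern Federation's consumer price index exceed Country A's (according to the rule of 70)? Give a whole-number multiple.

the Northern Federation pulls ahead at 7.7 pp per year, so the ratio doubles every 70/7.7 ≈ 9.09 years.
In 9 years that's 0.99 doublings: 2^0.99 ≈ 2.

about 2 times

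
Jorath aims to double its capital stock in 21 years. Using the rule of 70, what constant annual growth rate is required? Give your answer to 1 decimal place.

3.3%

70 / 21 ≈ 3.33, so about 3.3% a year.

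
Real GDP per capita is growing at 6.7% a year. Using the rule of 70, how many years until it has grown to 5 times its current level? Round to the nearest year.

around 24 years

Doubling time ≈ 70/6.7 = 10.45 years.
Reaching 5× takes log₂(5) ≈ 2.32 doublings.
2.32 × 10.45 ≈ 24 years.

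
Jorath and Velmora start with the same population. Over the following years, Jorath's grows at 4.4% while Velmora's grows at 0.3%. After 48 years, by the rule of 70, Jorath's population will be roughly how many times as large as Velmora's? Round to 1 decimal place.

roughly 7.0 times

Rate gap = 4.4% − 0.3% = 4.1 points.
The ratio doubles every 70/4.1 ≈ 17.07 years.
48/17.07 ≈ 2.81 doublings → ratio ≈ 2^2.81 ≈ 7.0.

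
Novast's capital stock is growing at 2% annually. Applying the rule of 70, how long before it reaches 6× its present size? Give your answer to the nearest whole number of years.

At 2% it doubles every 70/2 ≈ 35.00 years.
6× is log₂ 6 ≈ 2.58 doublings, so ≈ 2.58 × 35.00 = 90 years.

approximately 90 years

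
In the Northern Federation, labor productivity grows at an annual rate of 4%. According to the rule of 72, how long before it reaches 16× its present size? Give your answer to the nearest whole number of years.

One doubling takes 72/4 = 18.00 years.
16× is 4 doublings, so 4 × 18.00 ≈ 72 years.

approximately 72 years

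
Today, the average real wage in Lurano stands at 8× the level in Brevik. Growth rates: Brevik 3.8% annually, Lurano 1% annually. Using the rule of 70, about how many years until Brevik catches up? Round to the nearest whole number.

What matters is the difference: 2.8 pp.
Rule of 70 on the gap: the ratio halves every 70/2.8 ≈ 25.00 years.
An 8× gap closes after 3 halvings: 3 × 25.00 ≈ 75 years.

roughly 75 years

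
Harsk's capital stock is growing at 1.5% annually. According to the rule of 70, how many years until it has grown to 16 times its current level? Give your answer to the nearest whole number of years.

One doubling takes 70/1.5 = 46.67 years.
16 = 2^4, so 4 doublings → 187 years.

roughly 187 years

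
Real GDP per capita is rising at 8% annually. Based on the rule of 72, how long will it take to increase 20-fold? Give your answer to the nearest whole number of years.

roughly 39 years

At 8% it doubles every 72/8 ≈ 9.00 years.
Reaching 20× takes log₂(20) ≈ 4.32 doublings.
4.32 × 9.00 ≈ 39 years.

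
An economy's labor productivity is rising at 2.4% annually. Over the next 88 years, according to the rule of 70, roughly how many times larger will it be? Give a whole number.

At 2.4% one doubling takes ≈ 29.17 years; 88 years is 3 of them, so ×8.

approximately 8 times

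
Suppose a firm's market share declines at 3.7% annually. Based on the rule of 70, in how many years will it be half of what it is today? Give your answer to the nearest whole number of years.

roughly 19 years

Halving time ≈ 70 / 3.7 = 18.92 → 19 years.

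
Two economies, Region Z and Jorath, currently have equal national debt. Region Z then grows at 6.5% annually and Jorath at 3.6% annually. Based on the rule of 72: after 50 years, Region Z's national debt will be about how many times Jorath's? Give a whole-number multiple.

4 times

Region Z pulls ahead at 2.9 pp per year, so the ratio doubles every 72/2.9 ≈ 24.83 years.
In 50 years that's 2.01 doublings: 2^2.01 ≈ 4.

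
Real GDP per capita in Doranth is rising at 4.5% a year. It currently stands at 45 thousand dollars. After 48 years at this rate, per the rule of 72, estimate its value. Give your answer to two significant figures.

about 360 thousand dollars

Doubling time ≈ 72/4.5 = 16.00 years.
48 years is 48/16.00 ≈ 3.00 doublings, a factor of 2^3.00 ≈ 8.00.
45 × 8.00 ≈ 360 thousand dollars.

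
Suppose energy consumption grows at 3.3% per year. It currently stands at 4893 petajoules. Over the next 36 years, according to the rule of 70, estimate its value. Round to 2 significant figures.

It doubles every 70/3.3 ≈ 21.21 years, so 36 years is 1.70 doublings.
2^1.70 ≈ 3.25; 4893 × 3.25 ≈ 16000 petajoules.

around 16000 petajoules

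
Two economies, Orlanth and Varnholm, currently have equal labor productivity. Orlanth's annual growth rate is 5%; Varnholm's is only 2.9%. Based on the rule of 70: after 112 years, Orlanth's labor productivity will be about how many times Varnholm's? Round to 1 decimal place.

Rate gap = 5% − 2.9% = 2.1 points.
The ratio doubles every 70/2.1 ≈ 33.33 years.
112/33.33 ≈ 3.36 doublings → ratio ≈ 2^3.36 ≈ 10.3.

roughly 10.3 times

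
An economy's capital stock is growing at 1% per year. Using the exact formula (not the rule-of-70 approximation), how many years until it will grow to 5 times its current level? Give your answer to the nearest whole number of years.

t = ln(5) / ln(1 + 0.01) = 1.6094 / 0.009950 ≈ 161.75.
≈ 162 years.

162 years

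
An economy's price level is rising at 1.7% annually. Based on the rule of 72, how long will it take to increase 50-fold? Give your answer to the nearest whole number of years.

One doubling takes 72/1.7 = 42.35 years.
50× is log₂ 50 ≈ 5.64 doublings, so ≈ 5.64 × 42.35 = 239 years.

roughly 239 years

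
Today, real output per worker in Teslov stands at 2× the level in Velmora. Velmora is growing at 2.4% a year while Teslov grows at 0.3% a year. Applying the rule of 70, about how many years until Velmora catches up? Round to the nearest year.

The growth-rate gap is 2.4% − 0.3% = 2.1 percentage points.
So the ratio between them halves every 70/2.1 ≈ 33.33 years.
A 2× gap closes after 1 halving: 1 × 33.33 ≈ 33 years.

≈ 33 years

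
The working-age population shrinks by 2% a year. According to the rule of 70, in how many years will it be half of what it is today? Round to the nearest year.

Falling at 2%, it halves about every 70/2 = 35.00 years.

approximately 35 years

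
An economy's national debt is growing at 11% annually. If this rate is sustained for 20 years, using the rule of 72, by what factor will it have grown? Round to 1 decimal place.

Doubling time ≈ 72/11 = 6.55 years.
20 years / 6.55 ≈ 3.05 doublings → factor 2^3.05 ≈ 8.3.

≈ 8.3 times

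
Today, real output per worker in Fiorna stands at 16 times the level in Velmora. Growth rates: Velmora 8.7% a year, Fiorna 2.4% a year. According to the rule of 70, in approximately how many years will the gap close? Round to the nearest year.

What matters is the difference: 6.3 pp.
Rule of 70 on the gap: the ratio halves every 70/6.3 ≈ 11.11 years.
A 16 times gap closes after 4 halvings: 4 × 11.11 ≈ 44 years.

≈ 44 years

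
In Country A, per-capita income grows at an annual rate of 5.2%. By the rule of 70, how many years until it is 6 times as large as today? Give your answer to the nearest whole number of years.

One doubling takes 70/5.2 = 13.46 years.
6× is log₂ 6 ≈ 2.58 doublings, so ≈ 2.58 × 13.46 = 35 years.

roughly 35 years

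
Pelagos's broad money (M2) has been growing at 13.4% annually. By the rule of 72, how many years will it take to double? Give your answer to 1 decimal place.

At 13.4%, doubling takes about 72/13.4 = 5.37 years.

about 5.4 years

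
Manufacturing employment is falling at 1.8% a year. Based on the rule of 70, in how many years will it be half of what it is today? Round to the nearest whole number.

roughly 39 years

Falling at 1.8%, it halves about every 70/1.8 = 38.89 years.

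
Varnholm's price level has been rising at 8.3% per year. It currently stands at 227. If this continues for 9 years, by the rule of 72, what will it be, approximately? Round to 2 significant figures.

It doubles every 72/8.3 ≈ 8.67 years, so 9 years is 1.04 doublings.
2^1.04 ≈ 2.06; 227 × 2.06 ≈ 470.

about 470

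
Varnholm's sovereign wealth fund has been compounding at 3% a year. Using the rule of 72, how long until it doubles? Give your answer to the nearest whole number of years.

At 3%, doubling takes about 72/3 = 24.00 years.

approximately 24 years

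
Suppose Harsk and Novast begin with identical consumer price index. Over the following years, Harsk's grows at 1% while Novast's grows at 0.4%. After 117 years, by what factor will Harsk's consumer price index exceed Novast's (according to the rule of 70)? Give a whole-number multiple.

Harsk pulls ahead at 0.6 pp per year, so the ratio doubles every 70/0.6 ≈ 116.67 years.
In 117 years that's 1.00 doublings: 2^1.00 ≈ 2.

roughly 2 times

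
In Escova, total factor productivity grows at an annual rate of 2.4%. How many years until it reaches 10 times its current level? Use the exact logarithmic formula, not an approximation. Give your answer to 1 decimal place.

t = ln(10) / ln(1 + 0.024) = 2.3026 / 0.023717 ≈ 97.09.

97.1 years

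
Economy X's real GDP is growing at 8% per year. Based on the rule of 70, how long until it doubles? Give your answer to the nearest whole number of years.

around 9 years

Doubling time ≈ 70 / 8 = 8.75 years.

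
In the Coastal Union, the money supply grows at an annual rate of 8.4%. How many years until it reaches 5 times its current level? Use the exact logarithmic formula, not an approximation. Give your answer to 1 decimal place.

t = ln(5) / ln(1 + 0.084) = 1.6094 / 0.080658 ≈ 19.95.

20.0 years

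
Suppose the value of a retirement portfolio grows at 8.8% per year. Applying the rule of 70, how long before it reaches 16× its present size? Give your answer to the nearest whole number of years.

about 32 years

Doubling time ≈ 70/8.8 = 7.95 years.
Getting to 16× needs 4 doublings: 4 × 7.95 ≈ 32 years.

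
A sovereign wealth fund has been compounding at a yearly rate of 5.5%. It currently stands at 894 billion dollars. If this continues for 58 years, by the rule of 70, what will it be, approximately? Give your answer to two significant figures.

approximately 21000 billion dollars

Doubling time ≈ 70/5.5 = 12.73 years.
58 years is 58/12.73 ≈ 4.56 doublings, a factor of 2^4.56 ≈ 23.59.
894 × 23.59 ≈ 21000 billion dollars.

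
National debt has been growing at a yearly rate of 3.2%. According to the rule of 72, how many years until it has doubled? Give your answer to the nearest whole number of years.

23 years

72/3.2 ≈ 22.50, so it doubles roughly every 23 years.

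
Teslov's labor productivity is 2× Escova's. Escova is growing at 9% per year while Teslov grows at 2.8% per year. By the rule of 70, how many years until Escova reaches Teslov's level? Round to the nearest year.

roughly 11 years

Escova gains on Teslov at 9% − 2.8% = 6.2 points a year.
At that relative rate the gap halves every 70/6.2 ≈ 11.29 years.
A 2× gap closes after 1 halving: 1 × 11.29 ≈ 11 years.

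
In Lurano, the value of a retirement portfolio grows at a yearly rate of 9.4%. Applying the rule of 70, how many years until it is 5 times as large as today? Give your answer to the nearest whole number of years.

At 9.4% it doubles every 70/9.4 ≈ 7.45 years.
5× is log₂ 5 ≈ 2.32 doublings, so ≈ 2.32 × 7.45 = 17 years.

about 17 years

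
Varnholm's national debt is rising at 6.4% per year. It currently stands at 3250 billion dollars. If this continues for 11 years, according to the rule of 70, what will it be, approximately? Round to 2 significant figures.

It doubles every 70/6.4 ≈ 10.94 years, so 11 years is 1.01 doublings.
2^1.01 ≈ 2.01; 3250 × 2.01 ≈ 6500 billion dollars.

roughly 6500 billion dollars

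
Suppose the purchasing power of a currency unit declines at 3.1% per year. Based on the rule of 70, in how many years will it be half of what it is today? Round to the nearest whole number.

roughly 23 years

Falling at 3.1%, it halves about every 70/3.1 = 22.58 years.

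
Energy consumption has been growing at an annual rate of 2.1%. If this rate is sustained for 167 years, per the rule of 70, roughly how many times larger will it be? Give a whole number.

At 2.1% one doubling takes ≈ 33.33 years; 167 years is 5 of them, so ×32.

around 32 times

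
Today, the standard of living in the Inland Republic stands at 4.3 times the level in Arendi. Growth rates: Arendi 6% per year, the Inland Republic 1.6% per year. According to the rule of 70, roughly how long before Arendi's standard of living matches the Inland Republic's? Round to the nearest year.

Arendi gains on the Inland Republic at 6% − 1.6% = 4.4 points a year.
At that relative rate the gap halves every 70/4.4 ≈ 15.91 years.
A 4.3 times gap takes log₂(4.3) ≈ 2.10 halvings to close: 2.10 × 15.91 ≈ 33 years.

about 33 years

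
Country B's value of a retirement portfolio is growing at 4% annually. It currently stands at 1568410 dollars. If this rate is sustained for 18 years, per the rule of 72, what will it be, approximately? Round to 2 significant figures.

It doubles every 72/4 ≈ 18.00 years, so 18 years is 1.00 doublings.
2^1.00 ≈ 2.00; 1568410 × 2.00 ≈ 3100000 dollars.

3100000 dollars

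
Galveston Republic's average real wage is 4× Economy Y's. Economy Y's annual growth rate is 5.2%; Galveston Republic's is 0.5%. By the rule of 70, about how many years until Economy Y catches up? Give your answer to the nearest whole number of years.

What matters is the difference: 4.7 pp.
Rule of 70 on the gap: the ratio halves every 70/4.7 ≈ 14.89 years.
A 4× gap closes after 2 halvings: 2 × 14.89 ≈ 30 years.

≈ 30 years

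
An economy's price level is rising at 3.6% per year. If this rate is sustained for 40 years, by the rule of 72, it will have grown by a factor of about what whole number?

about 4 times

At 3.6% one doubling takes ≈ 20.00 years; 40 years is 2 of them, so ×4.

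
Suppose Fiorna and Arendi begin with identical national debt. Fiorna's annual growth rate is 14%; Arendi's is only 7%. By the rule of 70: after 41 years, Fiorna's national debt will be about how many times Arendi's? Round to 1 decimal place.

Fiorna pulls ahead at 7 pp per year, so the ratio doubles every 70/7 ≈ 10.00 years.
In 41 years that's 4.10 doublings: 2^4.10 ≈ 17.1.

roughly 17.1 times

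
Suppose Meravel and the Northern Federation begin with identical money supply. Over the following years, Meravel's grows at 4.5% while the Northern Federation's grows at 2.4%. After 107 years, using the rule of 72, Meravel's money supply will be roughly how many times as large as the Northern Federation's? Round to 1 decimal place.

about 8.7 times

Rate gap = 4.5% − 2.4% = 2.1 points.
The ratio doubles every 72/2.1 ≈ 34.29 years.
107/34.29 ≈ 3.12 doublings → ratio ≈ 2^3.12 ≈ 8.7.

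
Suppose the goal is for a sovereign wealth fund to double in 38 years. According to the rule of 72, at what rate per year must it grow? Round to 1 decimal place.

72 / 38 ≈ 1.89, so about 1.9% per year.

1.9%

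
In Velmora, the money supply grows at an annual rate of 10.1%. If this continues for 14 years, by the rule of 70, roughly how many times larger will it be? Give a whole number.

Doubling time ≈ 70/10.1 = 6.93 years.
14/6.93 ≈ 2 doublings, so about 2^2 = 4×.

around 4 times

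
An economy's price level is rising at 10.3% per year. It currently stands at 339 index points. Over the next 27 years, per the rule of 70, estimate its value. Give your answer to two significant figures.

Doubling time ≈ 70/10.3 = 6.80 years.
27 years is 27/6.80 ≈ 3.97 doublings, a factor of 2^3.97 ≈ 15.67.
339 × 15.67 ≈ 5300 index points.

5300 index points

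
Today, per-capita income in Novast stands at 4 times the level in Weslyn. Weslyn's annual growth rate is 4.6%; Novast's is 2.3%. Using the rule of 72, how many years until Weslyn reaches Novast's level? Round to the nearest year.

roughly 63 years

What matters is the difference: 2.3 pp.
Rule of 72 on the gap: the ratio halves every 72/2.3 ≈ 31.30 years.
A 4 times gap closes after 2 halvings: 2 × 31.30 ≈ 63 years.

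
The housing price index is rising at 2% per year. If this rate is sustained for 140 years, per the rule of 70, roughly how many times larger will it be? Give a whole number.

At 2% one doubling takes ≈ 35.00 years; 140 years is 4 of them, so ×16.

about 16 times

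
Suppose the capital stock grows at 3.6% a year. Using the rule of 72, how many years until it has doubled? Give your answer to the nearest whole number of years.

20 years

72/3.6 ≈ 20.00, so it doubles roughly every 20 years.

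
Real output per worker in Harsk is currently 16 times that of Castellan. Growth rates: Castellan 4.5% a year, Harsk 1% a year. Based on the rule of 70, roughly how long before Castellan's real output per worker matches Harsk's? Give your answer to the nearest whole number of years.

≈ 80 years

Castellan gains on Harsk at 4.5% − 1% = 3.5 points a year.
At that relative rate the gap halves every 70/3.5 ≈ 20.00 years.
A 16 times gap closes after 4 halvings: 4 × 20.00 ≈ 80 years.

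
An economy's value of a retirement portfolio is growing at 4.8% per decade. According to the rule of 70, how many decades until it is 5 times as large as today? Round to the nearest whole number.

approximately 34 decades

One doubling takes 70/4.8 = 14.58 decades.
Reaching 5× takes log₂(5) ≈ 2.32 doublings.
2.32 × 14.58 ≈ 34 decades.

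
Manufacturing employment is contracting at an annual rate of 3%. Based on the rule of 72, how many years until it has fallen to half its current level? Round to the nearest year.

24 years

Falling at 3%, it halves about every 72/3 = 24.00 years.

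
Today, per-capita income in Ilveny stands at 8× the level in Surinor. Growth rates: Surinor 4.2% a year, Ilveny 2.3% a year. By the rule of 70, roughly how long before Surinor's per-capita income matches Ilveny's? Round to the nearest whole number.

Surinor gains on Ilveny at 4.2% − 2.3% = 1.9 points a year.
At that relative rate the gap halves every 70/1.9 ≈ 36.84 years.
An 8× gap closes after 3 halvings: 3 × 36.84 ≈ 111 years.

roughly 111 years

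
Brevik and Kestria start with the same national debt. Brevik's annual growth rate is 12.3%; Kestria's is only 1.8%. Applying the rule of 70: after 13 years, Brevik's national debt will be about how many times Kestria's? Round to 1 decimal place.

Brevik pulls ahead at 10.5 pp per year, so the ratio doubles every 70/10.5 ≈ 6.67 years.
In 13 years that's 1.95 doublings: 2^1.95 ≈ 3.9.

around 3.9 times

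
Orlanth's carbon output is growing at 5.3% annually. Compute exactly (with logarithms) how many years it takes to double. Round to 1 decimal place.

t = ln(2) / ln(1 + 0.053) = 0.6931 / 0.051643 ≈ 13.42.

13.4 years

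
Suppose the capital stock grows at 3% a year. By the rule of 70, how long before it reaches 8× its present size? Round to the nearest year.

One doubling takes 70/3 = 23.33 years.
8× is 3 doublings, so 3 × 23.33 ≈ 70 years.

70 years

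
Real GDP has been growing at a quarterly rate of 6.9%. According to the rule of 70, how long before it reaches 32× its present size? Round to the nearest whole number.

51 quarters

At 6.9% it doubles every 70/6.9 ≈ 10.14 quarters.
32 = 2^5, so 5 doublings → 51 quarters.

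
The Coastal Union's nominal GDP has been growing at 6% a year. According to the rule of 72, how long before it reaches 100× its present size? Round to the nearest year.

around 80 years

Doubling time ≈ 72/6 = 12.00 years.
Reaching 100× takes log₂(100) ≈ 6.64 doublings.
6.64 × 12.00 ≈ 80 years.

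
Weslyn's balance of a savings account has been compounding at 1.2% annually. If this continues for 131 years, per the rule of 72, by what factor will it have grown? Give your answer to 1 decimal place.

around 4.5 times

Doubles every ≈ 60.00 years (72/1.2).
131 years is 2.18 doublings; 2^2.18 ≈ 4.5×.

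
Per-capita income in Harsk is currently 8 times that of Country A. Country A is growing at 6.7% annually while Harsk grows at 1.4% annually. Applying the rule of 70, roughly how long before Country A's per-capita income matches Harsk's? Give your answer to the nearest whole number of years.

≈ 40 years

Country A gains on Harsk at 6.7% − 1.4% = 5.3 points a year.
At that relative rate the gap halves every 70/5.3 ≈ 13.21 years.
An 8 times gap closes after 3 halvings: 3 × 13.21 ≈ 40 years.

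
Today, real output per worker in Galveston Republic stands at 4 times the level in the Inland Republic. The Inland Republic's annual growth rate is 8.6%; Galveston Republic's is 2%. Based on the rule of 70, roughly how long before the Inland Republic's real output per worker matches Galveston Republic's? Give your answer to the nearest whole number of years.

the Inland Republic gains on Galveston Republic at 8.6% − 2% = 6.6 points a year.
At that relative rate the gap halves every 70/6.6 ≈ 10.61 years.
A 4 times gap closes after 2 halvings: 2 × 10.61 ≈ 21 years.

around 21 years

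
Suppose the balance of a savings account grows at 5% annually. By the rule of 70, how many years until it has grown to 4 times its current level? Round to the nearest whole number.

One doubling takes 70/5 = 14.00 years.
Getting to 4× needs 2 doublings: 2 × 14.00 ≈ 28 years.

28 years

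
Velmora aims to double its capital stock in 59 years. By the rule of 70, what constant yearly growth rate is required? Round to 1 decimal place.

70 / 59 ≈ 1.19, so about 1.2% per year.

around 1.2% per year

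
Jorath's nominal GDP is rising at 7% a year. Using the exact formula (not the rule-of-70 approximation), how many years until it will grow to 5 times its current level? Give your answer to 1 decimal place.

t = ln(5) / ln(1 + 0.07) = 1.6094 / 0.067659 ≈ 23.79.

23.8 years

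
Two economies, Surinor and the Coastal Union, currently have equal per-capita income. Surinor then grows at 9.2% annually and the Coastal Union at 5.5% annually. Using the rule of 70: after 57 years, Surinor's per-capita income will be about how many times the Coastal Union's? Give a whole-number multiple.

≈ 8 times

Surinor pulls ahead at 3.7 pp per year, so the ratio doubles every 70/3.7 ≈ 18.92 years.
In 57 years that's 3.01 doublings: 2^3.01 ≈ 8.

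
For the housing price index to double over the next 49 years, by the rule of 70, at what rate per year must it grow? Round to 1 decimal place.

70 / 49 ≈ 1.43, so about 1.4% per year.

roughly 1.4% per year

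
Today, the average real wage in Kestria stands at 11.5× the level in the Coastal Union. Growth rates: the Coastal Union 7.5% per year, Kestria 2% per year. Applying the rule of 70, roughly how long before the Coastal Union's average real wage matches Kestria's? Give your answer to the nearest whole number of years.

around 45 years

The growth-rate gap is 7.5% − 2% = 5.5 percentage points.
So the ratio between them halves every 70/5.5 ≈ 12.73 years.
An 11.5× gap takes log₂(11.5) ≈ 3.52 halvings to close: 3.52 × 12.73 ≈ 45 years.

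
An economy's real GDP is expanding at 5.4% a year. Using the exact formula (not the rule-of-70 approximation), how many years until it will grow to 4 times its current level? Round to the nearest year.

t = ln(4) / ln(1 + 0.054) = 1.3863 / 0.052592 ≈ 26.36.
≈ 26 years.

26 years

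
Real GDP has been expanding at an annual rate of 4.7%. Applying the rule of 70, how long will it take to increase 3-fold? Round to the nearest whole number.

approximately 24 years

At 4.7% it doubles every 70/4.7 ≈ 14.89 years.
Reaching 3× takes log₂(3) ≈ 1.58 doublings.
1.58 × 14.89 ≈ 24 years.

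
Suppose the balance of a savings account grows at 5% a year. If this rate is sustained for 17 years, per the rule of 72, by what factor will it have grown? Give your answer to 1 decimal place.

Doubling time ≈ 72/5 = 14.40 years.
17 years / 14.40 ≈ 1.18 doublings → factor 2^1.18 ≈ 2.3.

about 2.3 times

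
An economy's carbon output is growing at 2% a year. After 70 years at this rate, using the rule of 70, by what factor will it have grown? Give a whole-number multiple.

about 4 times

Doubling time ≈ 70/2 = 35.00 years.
70/35.00 ≈ 2 doublings, so about 2^2 = 4×.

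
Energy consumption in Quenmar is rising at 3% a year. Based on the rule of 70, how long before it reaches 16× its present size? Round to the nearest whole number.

One doubling takes 70/3 = 23.33 years.
Getting to 16× needs 4 doublings: 4 × 23.33 ≈ 93 years.

roughly 93 years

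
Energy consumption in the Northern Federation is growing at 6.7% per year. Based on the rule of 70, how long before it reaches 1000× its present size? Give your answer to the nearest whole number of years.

≈ 104 years

Doubling time ≈ 70/6.7 = 10.45 years.
1000× is log₂ 1000 ≈ 9.97 doublings, so ≈ 9.97 × 10.45 = 104 years.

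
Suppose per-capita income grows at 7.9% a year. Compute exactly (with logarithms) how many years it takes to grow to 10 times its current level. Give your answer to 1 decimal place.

30.3 years

t = ln(10) / ln(1 + 0.079) = 2.3026 / 0.076035 ≈ 30.28.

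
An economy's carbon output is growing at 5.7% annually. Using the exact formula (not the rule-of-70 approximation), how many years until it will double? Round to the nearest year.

13 years

t = ln(2) / ln(1 + 0.057) = 0.6931 / 0.055435 ≈ 12.50.
≈ 13 years.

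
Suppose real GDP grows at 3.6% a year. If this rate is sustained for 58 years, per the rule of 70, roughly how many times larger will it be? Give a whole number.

Doubling time ≈ 70/3.6 = 19.44 years.
58/19.44 ≈ 3 doublings, so about 2^3 = 8×.

8 times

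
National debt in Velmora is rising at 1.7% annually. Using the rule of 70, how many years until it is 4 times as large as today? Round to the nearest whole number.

Doubling time ≈ 70/1.7 = 41.18 years.
4 = 2^2, so 2 doublings → 82 years.

approximately 82 years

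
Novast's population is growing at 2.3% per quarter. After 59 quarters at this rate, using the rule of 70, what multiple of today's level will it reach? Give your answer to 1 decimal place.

3.8 times

Doubling time ≈ 70/2.3 = 30.43 quarters.
59 quarters / 30.43 ≈ 1.94 doublings → factor 2^1.94 ≈ 3.8.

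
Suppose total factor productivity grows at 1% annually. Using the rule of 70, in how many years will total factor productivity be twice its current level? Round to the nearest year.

70/1 ≈ 70.00, so it doubles roughly every 70 years.

about 70 years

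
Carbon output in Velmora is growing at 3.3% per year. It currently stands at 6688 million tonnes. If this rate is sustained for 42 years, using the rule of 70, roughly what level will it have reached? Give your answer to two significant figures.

26000 million tonnes

Doubling time ≈ 70/3.3 = 21.21 years.
42 years is 42/21.21 ≈ 1.98 doublings, a factor of 2^1.98 ≈ 3.94.
6688 × 3.94 ≈ 26000 million tonnes.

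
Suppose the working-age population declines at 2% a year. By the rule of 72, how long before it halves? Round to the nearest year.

The rule works in reverse for decay: 72/2 ≈ 36.00 years to halve.

roughly 36 years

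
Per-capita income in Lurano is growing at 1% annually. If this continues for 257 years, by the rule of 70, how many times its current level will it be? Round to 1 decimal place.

12.7 times

Doubles every ≈ 70.00 years (70/1).
257 years is 3.67 doublings; 2^3.67 ≈ 12.7×.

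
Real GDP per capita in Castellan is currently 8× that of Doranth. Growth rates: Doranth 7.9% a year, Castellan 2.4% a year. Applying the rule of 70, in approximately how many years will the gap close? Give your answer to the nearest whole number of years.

The growth-rate gap is 7.9% − 2.4% = 5.5 percentage points.
So the ratio between them halves every 70/5.5 ≈ 12.73 years.
An 8× gap closes after 3 halvings: 3 × 12.73 ≈ 38 years.

about 38 years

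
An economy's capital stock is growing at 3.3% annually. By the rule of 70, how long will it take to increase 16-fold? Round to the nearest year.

85 years

At 3.3% it doubles every 70/3.3 ≈ 21.21 years.
16 = 2^4, so 4 doublings → 85 years.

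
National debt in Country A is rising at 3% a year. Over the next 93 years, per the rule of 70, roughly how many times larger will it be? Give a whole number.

16 times

70/3 ≈ 23.33 years per doubling.
93 years fits 4 doublings: 2^4 = 16.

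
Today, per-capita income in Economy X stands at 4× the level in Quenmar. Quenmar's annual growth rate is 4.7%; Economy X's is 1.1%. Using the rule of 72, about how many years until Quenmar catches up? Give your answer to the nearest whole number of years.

The growth-rate gap is 4.7% − 1.1% = 3.6 percentage points.
So the ratio between them halves every 72/3.6 ≈ 20.00 years.
A 4× gap closes after 2 halvings: 2 × 20.00 ≈ 40 years.

roughly 40 years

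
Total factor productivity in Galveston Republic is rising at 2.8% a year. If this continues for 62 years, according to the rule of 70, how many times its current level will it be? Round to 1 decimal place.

around 5.6 times

Doubling time ≈ 70/2.8 = 25.00 years.
62 years / 25.00 ≈ 2.48 doublings → factor 2^2.48 ≈ 5.6.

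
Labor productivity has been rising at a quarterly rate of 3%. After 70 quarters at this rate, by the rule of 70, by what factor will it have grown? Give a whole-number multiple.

At 3% one doubling takes ≈ 23.33 quarters; 70 quarters is 3 of them, so ×8.

roughly 8 times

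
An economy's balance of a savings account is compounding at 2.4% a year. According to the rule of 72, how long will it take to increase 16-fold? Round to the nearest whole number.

120 years

At 2.4% it doubles every 72/2.4 ≈ 30.00 years.
16× is 4 doublings, so 4 × 30.00 ≈ 120 years.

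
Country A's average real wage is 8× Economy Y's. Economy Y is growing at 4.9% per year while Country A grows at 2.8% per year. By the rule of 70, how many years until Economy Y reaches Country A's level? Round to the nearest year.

What matters is the difference: 2.1 pp.
Rule of 70 on the gap: the ratio halves every 70/2.1 ≈ 33.33 years.
An 8× gap closes after 3 halvings: 3 × 33.33 ≈ 100 years.

≈ 100 years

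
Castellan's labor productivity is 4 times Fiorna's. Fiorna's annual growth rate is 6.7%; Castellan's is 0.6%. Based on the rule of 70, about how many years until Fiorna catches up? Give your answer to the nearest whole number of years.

approximately 23 years

The growth-rate gap is 6.7% − 0.6% = 6.1 percentage points.
So the ratio between them halves every 70/6.1 ≈ 11.48 years.
A 4 times gap closes after 2 halvings: 2 × 11.48 ≈ 23 years.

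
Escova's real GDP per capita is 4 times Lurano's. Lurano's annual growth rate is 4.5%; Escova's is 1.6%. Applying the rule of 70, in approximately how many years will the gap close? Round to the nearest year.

about 48 years

What matters is the difference: 2.9 pp.
Rule of 70 on the gap: the ratio halves every 70/2.9 ≈ 24.14 years.
A 4 times gap closes after 2 halvings: 2 × 24.14 ≈ 48 years.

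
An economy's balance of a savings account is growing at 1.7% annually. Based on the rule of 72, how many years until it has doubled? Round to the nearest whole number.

At 1.7%, doubling takes about 72/1.7 = 42.35 years.

≈ 42 years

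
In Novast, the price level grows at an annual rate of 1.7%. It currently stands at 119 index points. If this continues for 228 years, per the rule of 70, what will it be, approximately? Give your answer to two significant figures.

Doubling time ≈ 70/1.7 = 41.18 years.
228 years is 228/41.18 ≈ 5.54 doublings, a factor of 2^5.54 ≈ 46.53.
119 × 46.53 ≈ 5500 index points.

≈ 5500 index points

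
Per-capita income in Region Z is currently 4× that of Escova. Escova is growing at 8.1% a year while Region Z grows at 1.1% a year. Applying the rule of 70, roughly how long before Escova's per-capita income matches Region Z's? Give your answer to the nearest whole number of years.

The growth-rate gap is 8.1% − 1.1% = 7 percentage points.
So the ratio between them halves every 70/7 ≈ 10.00 years.
A 4× gap closes after 2 halvings: 2 × 10.00 ≈ 20 years.

around 20 years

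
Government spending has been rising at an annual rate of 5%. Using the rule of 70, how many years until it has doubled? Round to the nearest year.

At 5%, doubling takes about 70/5 = 14.00 years.

about 14 years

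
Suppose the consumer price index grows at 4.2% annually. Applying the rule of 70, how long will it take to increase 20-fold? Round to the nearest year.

At 4.2% it doubles every 70/4.2 ≈ 16.67 years.
Reaching 20× takes log₂(20) ≈ 4.32 doublings.
4.32 × 16.67 ≈ 72 years.

≈ 72 years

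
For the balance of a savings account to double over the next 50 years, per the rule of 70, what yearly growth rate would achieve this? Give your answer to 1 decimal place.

70 / 50 ≈ 1.40, so about 1.4% per year.

approximately 1.4%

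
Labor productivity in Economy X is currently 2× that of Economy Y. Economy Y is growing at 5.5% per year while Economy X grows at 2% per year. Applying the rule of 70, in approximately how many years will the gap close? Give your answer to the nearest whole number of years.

What matters is the difference: 3.5 pp.
Rule of 70 on the gap: the ratio halves every 70/3.5 ≈ 20.00 years.
A 2× gap closes after 1 halving: 1 × 20.00 ≈ 20 years.

around 20 years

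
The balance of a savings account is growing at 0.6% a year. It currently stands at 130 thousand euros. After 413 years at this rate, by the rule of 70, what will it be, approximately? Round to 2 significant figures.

It doubles every 70/0.6 ≈ 116.67 years, so 413 years is 3.54 doublings.
2^3.54 ≈ 11.63; 130 × 11.63 ≈ 1500 thousand euros.

about 1500 thousand euros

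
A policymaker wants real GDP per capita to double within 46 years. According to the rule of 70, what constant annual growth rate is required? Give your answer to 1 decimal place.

around 1.5%

70 / 46 ≈ 1.52, so about 1.5% annually.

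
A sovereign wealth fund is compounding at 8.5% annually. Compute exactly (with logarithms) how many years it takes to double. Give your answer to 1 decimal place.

t = ln(2) / ln(1 + 0.085) = 0.6931 / 0.081580 ≈ 8.50.

8.5 years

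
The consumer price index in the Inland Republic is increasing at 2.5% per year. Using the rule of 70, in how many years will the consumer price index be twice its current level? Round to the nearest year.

≈ 28 years

70/2.5 ≈ 28.00, so it doubles roughly every 28 years.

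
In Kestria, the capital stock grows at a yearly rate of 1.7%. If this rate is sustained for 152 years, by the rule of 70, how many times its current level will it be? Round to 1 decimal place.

approximately 12.9 times

Doubling time ≈ 70/1.7 = 41.18 years.
152 years / 41.18 ≈ 3.69 doublings → factor 2^3.69 ≈ 12.9.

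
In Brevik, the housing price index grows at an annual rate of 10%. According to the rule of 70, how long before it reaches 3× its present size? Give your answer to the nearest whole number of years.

At 10% it doubles every 70/10 ≈ 7.00 years.
Reaching 3× takes log₂(3) ≈ 1.58 doublings.
1.58 × 7.00 ≈ 11 years.

approximately 11 years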